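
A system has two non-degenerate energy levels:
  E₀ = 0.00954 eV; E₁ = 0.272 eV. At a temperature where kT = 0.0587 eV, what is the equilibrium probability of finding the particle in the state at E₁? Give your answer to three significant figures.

0.0113

Eᵢ/kT = 0.16252, 4.6337.
Z = Σ e^(−Eᵢ/kT) = e^(−0.16252) + e^(−4.6337) = 0.85000 + 0.0097187 = 0.85972.
P₁ = e^(−E₁/kT) / Z = 0.0097187/0.85972 = 0.0113.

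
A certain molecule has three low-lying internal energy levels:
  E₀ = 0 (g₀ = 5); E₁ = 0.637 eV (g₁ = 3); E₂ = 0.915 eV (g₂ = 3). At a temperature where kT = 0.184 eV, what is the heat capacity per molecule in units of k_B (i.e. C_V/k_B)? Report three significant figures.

Eᵢ/kT = 0, 3.4620, 4.9728.
Z = Σ gᵢe^(−Eᵢ/kT) = 5·e^(−0) + 3·e^(−3.4620) + 3·e^(−4.9728) = 5.0000 + 0.094101 + 0.020771 = 5.1149.
⟨E⟩ = 0.015435 eV, ⟨E²⟩ = 0.010865 eV².
C_V/k_B = (⟨E²⟩ − ⟨E⟩²)/(kT)² = (0.010865 − 0.00023824)/0.033856 = 0.314.

0.314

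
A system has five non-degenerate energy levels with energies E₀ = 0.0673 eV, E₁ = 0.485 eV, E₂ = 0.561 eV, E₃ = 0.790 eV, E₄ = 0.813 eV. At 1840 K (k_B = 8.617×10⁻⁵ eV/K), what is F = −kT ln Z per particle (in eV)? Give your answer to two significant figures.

0.047 eV

k_BT = 8.617×10⁻⁵ × 1840 K = 0.1586 eV.
Eᵢ/kT = 0.4243, 3.058, 3.537, 4.981, 5.126.
Z = Σ e^(−Eᵢ/kT) = e^(−0.4243) + e^(−3.058) + e^(−3.537) + e^(−4.981) + e^(−5.126) = 0.6542 + 0.04698 + 0.02910 + 0.006867 + 0.005940 = 0.7431.
F = −kT ln Z = −0.1586 × ln(0.7431) = −0.1586 × -0.2969 = 0.047 eV.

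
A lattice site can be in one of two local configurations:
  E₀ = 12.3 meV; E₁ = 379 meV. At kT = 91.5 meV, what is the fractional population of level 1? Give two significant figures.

Eᵢ/kT = 0.1344, 4.142.
Z = Σ e^(−Eᵢ/kT) = e^(−0.1344) + e^(−4.142) = 0.8742 + 0.01589 = 0.8901.
P₁ = e^(−E₁/kT) / Z = 0.01589/0.8901 = 0.018.

0.018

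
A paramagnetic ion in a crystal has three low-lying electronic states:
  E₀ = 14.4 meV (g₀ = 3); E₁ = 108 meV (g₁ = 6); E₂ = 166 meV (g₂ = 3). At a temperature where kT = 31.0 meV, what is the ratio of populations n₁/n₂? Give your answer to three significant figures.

n₁/n₂ = (g₁/g₂) exp[−(E₁−E₂)/kT] = (6/3) × exp(−(-58 meV)/(31.0 meV)) = (6/3) × exp(1.8710) = 13.0.

13.0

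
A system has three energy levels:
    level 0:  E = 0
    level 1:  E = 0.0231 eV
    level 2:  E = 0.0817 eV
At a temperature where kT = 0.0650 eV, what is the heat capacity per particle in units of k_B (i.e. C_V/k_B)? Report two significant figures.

0.18

Eᵢ/kT = 0, 0.3554, 1.257.
Z = Σ e^(−Eᵢ/kT) = e^(−0) + e^(−0.3554) + e^(−1.257) = 1.000 + 0.7009 + 0.2845 = 1.985.
⟨E⟩ = 0.01987 eV, ⟨E²⟩ = 0.001145 eV².
C_V/k_B = (⟨E²⟩ − ⟨E⟩²)/(kT)² = (0.001145 − 0.0003948)/0.004225 = 0.18.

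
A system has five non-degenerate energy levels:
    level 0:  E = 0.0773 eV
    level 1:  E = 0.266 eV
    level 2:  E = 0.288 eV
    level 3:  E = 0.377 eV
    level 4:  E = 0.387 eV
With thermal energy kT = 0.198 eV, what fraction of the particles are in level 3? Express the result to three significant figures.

Eᵢ/kT = 0.39040, 1.3434, 1.4545, 1.9040, 1.9545.
Z = Σ e^(−Eᵢ/kT) = e^(−0.39040) + e^(−1.3434) + e^(−1.4545) + e^(−1.9040) + e^(−1.9545) = 0.67679 + 0.26096 + 0.23352 + 0.14897 + 0.14164 = 1.4619.
P₃ = e^(−E₃/kT) / Z = 0.14897/1.4619 = 0.102.

0.102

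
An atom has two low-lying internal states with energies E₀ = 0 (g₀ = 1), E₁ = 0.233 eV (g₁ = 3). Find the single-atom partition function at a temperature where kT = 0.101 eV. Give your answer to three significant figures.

Z = 1.30

Eᵢ/kT = 0, 2.3069.
Z = Σ gᵢe^(−Eᵢ/kT) = 1·e^(−0) + 3·e^(−2.3069) = 1.0000 + 0.29871 = 1.2987.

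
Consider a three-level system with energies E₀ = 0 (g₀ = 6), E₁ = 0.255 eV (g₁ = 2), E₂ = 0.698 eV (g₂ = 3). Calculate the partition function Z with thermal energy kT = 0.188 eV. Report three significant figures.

Eᵢ/kT = 0, 1.3564, 3.7128.
Z = Σ gᵢe^(−Eᵢ/kT) = 6·e^(−0) + 2·e^(−1.3564) + 3·e^(−3.7128) = 6.0000 + 0.51517 + 0.073227 = 6.5884.

Z = 6.59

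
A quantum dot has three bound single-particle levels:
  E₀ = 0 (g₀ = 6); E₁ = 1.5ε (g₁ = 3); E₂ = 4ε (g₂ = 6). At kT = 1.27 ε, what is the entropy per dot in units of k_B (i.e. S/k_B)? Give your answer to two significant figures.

2.2

Eᵢ/kT = 0, 1.181, 3.150.
Z = Σ gᵢe^(−Eᵢ/kT) = 6·e^(−0) + 3·e^(−1.181) + 6·e^(−3.150) = 6.000 + 0.9209 + 0.2571 = 7.178.
⟨E⟩ = Σ EᵢPᵢ = 0.3357 ε.
S/k_B = ln Z + ⟨E⟩/kT = ln(7.178) + 0.3357/1.27 = 1.971 + 0.2643 = 2.2.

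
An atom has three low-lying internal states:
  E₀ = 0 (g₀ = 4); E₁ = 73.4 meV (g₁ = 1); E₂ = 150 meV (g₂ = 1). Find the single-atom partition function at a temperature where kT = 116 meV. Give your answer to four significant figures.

Eᵢ/kT = 0, 0.632759, 1.29310.
Z = Σ gᵢe^(−Eᵢ/kT) = 4·e^(−0) + 1·e^(−0.632759) + 1·e^(−1.29310) = 4.00000 + 0.531124 + 0.274419 = 4.80554.

Z = 4.806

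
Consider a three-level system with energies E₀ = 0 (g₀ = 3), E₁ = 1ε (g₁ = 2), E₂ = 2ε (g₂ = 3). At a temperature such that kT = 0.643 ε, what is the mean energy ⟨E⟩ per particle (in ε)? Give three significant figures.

Eᵢ/kT = 0, 1.5552, 3.1104.
Z = Σ gᵢe^(−Eᵢ/kT) = 3·e^(−0) + 2·e^(−1.5552) + 3·e^(−3.1104) = 3.0000 + 0.42229 + 0.13375 = 3.5560.
⟨E⟩ = Σ Eᵢ gᵢe^(−Eᵢ/kT) / Z = (0·3.0000 + 1·0.42229 + 2·0.13375) / 3.5560 = 0.194 ε.

0.194 ε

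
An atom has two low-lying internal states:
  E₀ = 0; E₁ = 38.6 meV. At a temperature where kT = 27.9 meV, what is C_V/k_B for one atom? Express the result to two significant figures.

0.31

Eᵢ/kT = 0, 1.384.
Z = Σ e^(−Eᵢ/kT) = e^(−0) + e^(−1.384) = 1.000 + 0.2506 = 1.251.
⟨E⟩ = 7.732 meV, ⟨E²⟩ = 298.5 meV².
C_V/k_B = (⟨E²⟩ − ⟨E⟩²)/(kT)² = (298.5 − 59.78)/778.4 = 0.31.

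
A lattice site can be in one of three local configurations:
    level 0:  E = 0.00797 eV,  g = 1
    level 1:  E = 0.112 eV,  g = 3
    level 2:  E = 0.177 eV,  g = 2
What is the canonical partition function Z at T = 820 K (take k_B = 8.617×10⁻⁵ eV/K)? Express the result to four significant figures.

k_BT = 8.617×10⁻⁵ × 820 K = 0.0706594 eV.
Eᵢ/kT = 0.112795, 1.58507, 2.50497.
Z = Σ gᵢe^(−Eᵢ/kT) = 1·e^(−0.112795) + 3·e^(−1.58507) + 2·e^(−2.50497) = 0.893334 + 0.614800 + 0.163356 = 1.67149.

Z = 1.671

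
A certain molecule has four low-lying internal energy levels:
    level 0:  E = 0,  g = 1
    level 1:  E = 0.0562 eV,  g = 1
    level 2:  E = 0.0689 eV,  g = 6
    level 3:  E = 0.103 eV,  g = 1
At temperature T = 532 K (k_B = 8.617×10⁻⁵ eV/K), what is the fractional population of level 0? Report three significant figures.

k_BT = 8.617×10⁻⁵ × 532 K = 0.045842 eV.
Eᵢ/kT = 0, 1.2260, 1.5030, 2.2468.
Z = Σ gᵢe^(−Eᵢ/kT) = 1·e^(−0) + 1·e^(−1.2260) + 6·e^(−1.5030) + 1·e^(−2.2468) = 1.0000 + 0.29346 + 1.3348 + 0.10574 = 2.7340.
P₀ = g₀ e^(−E₀/kT) / Z = 1.0000/2.7340 = 0.366.

0.366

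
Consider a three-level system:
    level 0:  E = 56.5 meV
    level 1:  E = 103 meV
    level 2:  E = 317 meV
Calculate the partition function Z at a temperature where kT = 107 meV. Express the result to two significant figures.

Z = 1.0

Eᵢ/kT = 0.5280, 0.9626, 2.963.
Z = Σ e^(−Eᵢ/kT) = e^(−0.5280) + e^(−0.9626) + e^(−2.963) = 0.5898 + 0.3819 + 0.05166 = 1.023.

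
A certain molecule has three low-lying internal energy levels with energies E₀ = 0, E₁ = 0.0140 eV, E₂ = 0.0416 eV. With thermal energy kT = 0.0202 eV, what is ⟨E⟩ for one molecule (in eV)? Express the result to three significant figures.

0.00756 eV

Eᵢ/kT = 0, 0.69307, 2.0594.
Z = Σ e^(−Eᵢ/kT) = e^(−0) + e^(−0.69307) + e^(−2.0594) = 1.0000 + 0.50004 + 0.12753 = 1.6276.
⟨E⟩ = Σ Eᵢ e^(−Eᵢ/kT) / Z = (0·1.0000 + 0.0140·0.50004 + 0.0416·0.12753) / 1.6276 = 0.00756 eV.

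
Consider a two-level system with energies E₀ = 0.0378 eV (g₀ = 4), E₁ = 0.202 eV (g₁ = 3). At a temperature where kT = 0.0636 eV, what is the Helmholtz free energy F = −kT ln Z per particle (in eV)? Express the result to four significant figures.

-0.05388 eV

Eᵢ/kT = 0.594340, 3.17610.
Z = Σ gᵢe^(−Eᵢ/kT) = 4·e^(−0.594340) + 3·e^(−3.17610) = 2.20771 + 0.125244 = 2.33295.
F = −kT ln Z = −0.0636 × ln(2.33295) = −0.0636 × 0.847134 = -0.05388 eV.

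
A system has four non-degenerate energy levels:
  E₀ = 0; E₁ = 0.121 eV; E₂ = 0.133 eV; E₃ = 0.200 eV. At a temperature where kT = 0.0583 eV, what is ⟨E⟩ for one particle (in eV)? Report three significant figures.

0.0280 eV

Eᵢ/kT = 0, 2.0755, 2.2813, 3.4305.
Z = Σ e^(−Eᵢ/kT) = e^(−0) + e^(−2.0755) + e^(−2.2813) + e^(−3.4305) = 1.0000 + 0.12549 + 0.10215 + 0.032371 = 1.2600.
⟨E⟩ = Σ Eᵢ e^(−Eᵢ/kT) / Z = (0·1.0000 + 0.121·0.12549 + 0.133·0.10215 + 0.200·0.032371) / 1.2600 = 0.0280 eV.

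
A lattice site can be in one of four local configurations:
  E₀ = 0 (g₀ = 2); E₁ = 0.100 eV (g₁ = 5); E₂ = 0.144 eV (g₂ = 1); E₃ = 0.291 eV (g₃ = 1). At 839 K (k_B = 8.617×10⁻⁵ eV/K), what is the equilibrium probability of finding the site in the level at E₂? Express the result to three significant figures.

0.0400

k_BT = 8.617×10⁻⁵ × 839 K = 0.072297 eV.
Eᵢ/kT = 0, 1.3832, 1.9918, 4.0251.
Z = Σ gᵢe^(−Eᵢ/kT) = 2·e^(−0) + 5·e^(−1.3832) + 1·e^(−1.9918) + 1·e^(−4.0251) = 2.0000 + 1.2539 + 0.13645 + 0.017862 = 3.4082.
P₂ = g₂ e^(−E₂/kT) / Z = 0.13645/3.4082 = 0.0400.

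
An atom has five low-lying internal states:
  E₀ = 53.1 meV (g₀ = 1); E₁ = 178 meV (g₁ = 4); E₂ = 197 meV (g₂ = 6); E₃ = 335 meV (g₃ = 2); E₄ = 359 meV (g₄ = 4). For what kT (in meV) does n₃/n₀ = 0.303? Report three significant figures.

n₃/n₀ = (g₃/g₀) exp[−(E₃−E₀)/kT] = 0.303.
⇒ (E₃−E₀)/kT = ln((2/1)/0.303) = ln(6.6007) = 1.8872.
kT = 281.9 meV / 1.8872 = 149 meV.

149 meV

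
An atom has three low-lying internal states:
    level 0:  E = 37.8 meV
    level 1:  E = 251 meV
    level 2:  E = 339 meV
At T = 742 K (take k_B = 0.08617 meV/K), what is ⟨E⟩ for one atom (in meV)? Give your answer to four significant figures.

k_BT = 0.08617 × 742 K = 63.9381 meV.
Eᵢ/kT = 0.591197, 3.92567, 5.30200.
Z = Σ e^(−Eᵢ/kT) = e^(−0.591197) + e^(−3.92567) + e^(−5.30200) = 0.553664 + 0.0197289 + 0.00498162 = 0.578375.
⟨E⟩ = Σ Eᵢ e^(−Eᵢ/kT) / Z = (37.8·0.553664 + 251·0.0197289 + 339·0.00498162) / 0.578375 = 47.67 meV.

47.67 meV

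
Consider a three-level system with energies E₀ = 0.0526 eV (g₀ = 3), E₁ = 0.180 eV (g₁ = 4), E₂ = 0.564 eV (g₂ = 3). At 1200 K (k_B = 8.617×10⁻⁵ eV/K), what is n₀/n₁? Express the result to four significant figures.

2.571

k_BT = 8.617×10⁻⁵ × 1200 K = 0.103404 eV.
n₀/n₁ = (g₀/g₁) exp[−(E₀−E₁)/kT] = (3/4) × exp(−(-0.1274 eV)/(0.103404 eV)) = (3/4) × exp(1.23206) = 2.571.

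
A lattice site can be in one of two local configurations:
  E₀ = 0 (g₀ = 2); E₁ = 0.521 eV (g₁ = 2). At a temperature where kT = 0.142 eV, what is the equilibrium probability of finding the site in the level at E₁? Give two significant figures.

0.025

Eᵢ/kT = 0, 3.669.
Z = Σ gᵢe^(−Eᵢ/kT) = 2·e^(−0) + 2·e^(−3.669) = 2.000 + 0.05100 = 2.051.
P₁ = g₁ e^(−E₁/kT) / Z = 0.05100/2.051 = 0.025.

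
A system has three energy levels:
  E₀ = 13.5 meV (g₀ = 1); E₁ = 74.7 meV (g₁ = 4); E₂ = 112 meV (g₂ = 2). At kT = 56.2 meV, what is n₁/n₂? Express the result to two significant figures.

n₁/n₂ = (g₁/g₂) exp[−(E₁−E₂)/kT] = (4/2) × exp(−(-37.3 meV)/(56.2 meV)) = (4/2) × exp(0.6637) = 3.9.

3.9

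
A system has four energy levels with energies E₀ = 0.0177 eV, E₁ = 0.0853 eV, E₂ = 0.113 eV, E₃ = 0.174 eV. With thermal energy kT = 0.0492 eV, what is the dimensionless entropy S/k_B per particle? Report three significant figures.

0.892

Eᵢ/kT = 0.35976, 1.7337, 2.2967, 3.5366.
Z = Σ e^(−Eᵢ/kT) = e^(−0.35976) + e^(−1.7337) + e^(−2.2967) + e^(−3.5366) = 0.69784 + 0.17663 + 0.10059 + 0.029112 = 1.0042.
⟨E⟩ = Σ EᵢPᵢ = 0.043667 eV.
S/k_B = ln Z + ⟨E⟩/kT = ln(1.0042) + 0.043667/0.0492 = 0.0041912 + 0.88754 = 0.892.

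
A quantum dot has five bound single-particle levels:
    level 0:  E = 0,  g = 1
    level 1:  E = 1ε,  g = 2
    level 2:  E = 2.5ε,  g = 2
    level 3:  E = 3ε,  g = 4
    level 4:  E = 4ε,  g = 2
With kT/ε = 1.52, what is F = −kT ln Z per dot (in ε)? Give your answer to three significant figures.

-1.73 ε

Eᵢ/kT = 0, 0.65789, 1.6447, 1.9737, 2.6316.
Z = Σ gᵢe^(−Eᵢ/kT) = 1·e^(−0) + 2·e^(−0.65789) + 2·e^(−1.6447) + 4·e^(−1.9737) + 2·e^(−2.6316) = 1.0000 + 1.0359 + 0.38614 + 0.55577 + 0.14393 = 3.1217.
F = −kT ln Z = −1.52 × ln(3.1217) = −1.52 × 1.1384 = -1.73 ε.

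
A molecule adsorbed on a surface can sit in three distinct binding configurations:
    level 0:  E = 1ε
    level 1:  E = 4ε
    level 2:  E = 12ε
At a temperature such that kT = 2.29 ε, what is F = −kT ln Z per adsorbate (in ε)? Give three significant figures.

Eᵢ/kT = 0.43668, 1.7467, 5.2402.
Z = Σ e^(−Eᵢ/kT) = e^(−0.43668) + e^(−1.7467) + e^(−5.2402) = 0.64618 + 0.17435 + 0.0052992 = 0.82583.
F = −kT ln Z = −2.29 × ln(0.82583) = −2.29 × -0.19137 = 0.438 ε.

0.438 ε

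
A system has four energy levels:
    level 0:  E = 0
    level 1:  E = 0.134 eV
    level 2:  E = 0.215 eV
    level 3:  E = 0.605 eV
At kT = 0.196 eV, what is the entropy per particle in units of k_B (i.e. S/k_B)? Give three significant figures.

Eᵢ/kT = 0, 0.68367, 1.0969, 3.0867.
Z = Σ e^(−Eᵢ/kT) = e^(−0) + e^(−0.68367) + e^(−1.0969) + e^(−3.0867) = 1.0000 + 0.50476 + 0.33390 + 0.045652 = 1.8843.
⟨E⟩ = Σ EᵢPᵢ = 0.088651 eV.
S/k_B = ln Z + ⟨E⟩/kT = ln(1.8843) + 0.088651/0.196 = 0.63356 + 0.45230 = 1.09.

1.09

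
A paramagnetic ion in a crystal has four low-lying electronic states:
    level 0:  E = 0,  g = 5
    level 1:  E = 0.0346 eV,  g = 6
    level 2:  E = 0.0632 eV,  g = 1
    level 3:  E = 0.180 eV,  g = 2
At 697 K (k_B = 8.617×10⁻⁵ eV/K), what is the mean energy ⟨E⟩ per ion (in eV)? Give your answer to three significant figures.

0.0178 eV

k_BT = 8.617×10⁻⁵ × 697 K = 0.060060 eV.
Eᵢ/kT = 0, 0.57609, 1.0523, 2.9970.
Z = Σ gᵢe^(−Eᵢ/kT) = 5·e^(−0) + 6·e^(−0.57609) + 1·e^(−1.0523) + 2·e^(−2.9970) = 5.0000 + 3.3726 + 0.34913 + 0.099873 = 8.8216.
⟨E⟩ = Σ Eᵢ gᵢe^(−Eᵢ/kT) / Z = (0·5.0000 + 0.0346·3.3726 + 0.0632·0.34913 + 0.180·0.099873) / 8.8216 = 0.0178 eV.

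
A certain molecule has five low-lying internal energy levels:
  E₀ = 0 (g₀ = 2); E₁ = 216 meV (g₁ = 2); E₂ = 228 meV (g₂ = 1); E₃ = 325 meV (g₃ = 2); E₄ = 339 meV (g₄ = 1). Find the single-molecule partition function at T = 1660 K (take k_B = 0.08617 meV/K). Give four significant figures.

k_BT = 0.08617 × 1660 K = 143.042 meV.
Eᵢ/kT = 0, 1.51005, 1.59394, 2.27206, 2.36993.
Z = Σ gᵢe^(−Eᵢ/kT) = 2·e^(−0) + 2·e^(−1.51005) + 1·e^(−1.59394) + 2·e^(−2.27206) + 1·e^(−2.36993) = 2.00000 + 0.441798 + 0.203124 + 0.206199 + 0.0934873 = 2.94461.

Z = 2.945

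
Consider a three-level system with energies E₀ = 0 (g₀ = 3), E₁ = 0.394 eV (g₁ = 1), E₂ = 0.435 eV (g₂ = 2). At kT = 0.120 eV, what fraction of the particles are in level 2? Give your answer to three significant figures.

Eᵢ/kT = 0, 3.2833, 3.6250.
Z = Σ gᵢe^(−Eᵢ/kT) = 3·e^(−0) + 1·e^(−3.2833) + 2·e^(−3.6250) = 3.0000 + 0.037504 + 0.053298 = 3.0908.
P₂ = g₂ e^(−E₂/kT) / Z = 0.053298/3.0908 = 0.0172.

0.0172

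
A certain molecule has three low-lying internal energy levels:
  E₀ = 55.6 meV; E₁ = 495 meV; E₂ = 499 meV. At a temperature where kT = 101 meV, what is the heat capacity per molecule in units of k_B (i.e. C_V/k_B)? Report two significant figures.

0.46

Eᵢ/kT = 0.5505, 4.901, 4.941.
Z = Σ e^(−Eᵢ/kT) = e^(−0.5505) + e^(−4.901) + e^(−4.941) = 0.5767 + 0.007439 + 0.007147 = 0.5913.
⟨E⟩ = 66.49 meV, ⟨E²⟩ = 9107 meV².
C_V/k_B = (⟨E²⟩ − ⟨E⟩²)/(kT)² = (9107 − 4421)/10200 = 0.46.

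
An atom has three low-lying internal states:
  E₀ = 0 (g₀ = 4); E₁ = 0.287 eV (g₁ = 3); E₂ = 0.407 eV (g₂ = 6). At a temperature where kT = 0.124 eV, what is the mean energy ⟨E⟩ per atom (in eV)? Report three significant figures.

0.0391 eV

Eᵢ/kT = 0, 2.3145, 3.2823.
Z = Σ gᵢe^(−Eᵢ/kT) = 4·e^(−0) + 3·e^(−2.3145) + 6·e^(−3.2823) = 4.0000 + 0.29645 + 0.22525 = 4.5217.
⟨E⟩ = Σ Eᵢ gᵢe^(−Eᵢ/kT) / Z = (0·4.0000 + 0.287·0.29645 + 0.407·0.22525) / 4.5217 = 0.0391 eV.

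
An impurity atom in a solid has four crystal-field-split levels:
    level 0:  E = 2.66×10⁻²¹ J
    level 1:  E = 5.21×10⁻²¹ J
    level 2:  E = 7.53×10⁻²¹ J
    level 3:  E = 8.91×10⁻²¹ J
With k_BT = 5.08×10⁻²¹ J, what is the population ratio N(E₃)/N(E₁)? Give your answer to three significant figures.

0.483

n₃/n₁ = exp[−(E₃−E₁)/kT] = exp(−(3.70 ×10⁻²¹ J)/(5.08 ×10⁻²¹ J)) = exp(-0.72835) = 0.483.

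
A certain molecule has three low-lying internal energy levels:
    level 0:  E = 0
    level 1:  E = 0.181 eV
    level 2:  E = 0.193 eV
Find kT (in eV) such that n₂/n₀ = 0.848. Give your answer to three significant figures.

n₂/n₀ = exp[−(E₂−E₀)/kT] = 0.848.
⇒ (E₂−E₀)/kT = ln(1/0.848) = ln(1.1792) = 0.16484.
kT = 0.193 eV / 0.16484 = 1.17 eV.

1.17 eV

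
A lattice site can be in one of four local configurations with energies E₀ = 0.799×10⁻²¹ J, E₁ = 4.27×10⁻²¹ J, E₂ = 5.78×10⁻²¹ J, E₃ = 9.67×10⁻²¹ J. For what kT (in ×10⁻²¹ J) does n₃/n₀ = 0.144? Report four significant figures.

n₃/n₀ = exp[−(E₃−E₀)/kT] = 0.144.
⇒ (E₃−E₀)/kT = ln(1/0.144) = ln(6.94444) = 1.93794.
kT = 8.871 ×10⁻²¹ J / 1.93794 = 4.578 ×10⁻²¹ J.

4.578 ×10⁻²¹ J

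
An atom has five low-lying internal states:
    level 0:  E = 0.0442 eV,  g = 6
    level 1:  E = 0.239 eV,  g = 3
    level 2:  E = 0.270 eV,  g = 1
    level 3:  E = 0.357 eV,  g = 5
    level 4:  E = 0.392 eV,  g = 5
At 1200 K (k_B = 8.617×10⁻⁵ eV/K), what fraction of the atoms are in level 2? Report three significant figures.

k_BT = 8.617×10⁻⁵ × 1200 K = 0.10340 eV.
Eᵢ/kT = 0.42747, 2.3114, 2.6112, 3.4526, 3.7911.
Z = Σ gᵢe^(−Eᵢ/kT) = 6·e^(−0.42747) + 3·e^(−2.3114) + 1·e^(−2.6112) + 5·e^(−3.4526) + 5·e^(−3.7911) = 3.9129 + 0.29737 + 0.073446 + 0.15832 + 0.11285 = 4.5549.
P₂ = g₂ e^(−E₂/kT) / Z = 0.073446/4.5549 = 0.0161.

0.0161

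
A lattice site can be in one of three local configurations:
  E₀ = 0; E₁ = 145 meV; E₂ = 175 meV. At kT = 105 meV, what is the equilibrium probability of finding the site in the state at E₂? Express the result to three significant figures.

Eᵢ/kT = 0, 1.3810, 1.6667.
Z = Σ e^(−Eᵢ/kT) = e^(−0) + e^(−1.3810) + e^(−1.6667) = 1.0000 + 0.25133 + 0.18887 = 1.4402.
P₂ = e^(−E₂/kT) / Z = 0.18887/1.4402 = 0.131.

0.131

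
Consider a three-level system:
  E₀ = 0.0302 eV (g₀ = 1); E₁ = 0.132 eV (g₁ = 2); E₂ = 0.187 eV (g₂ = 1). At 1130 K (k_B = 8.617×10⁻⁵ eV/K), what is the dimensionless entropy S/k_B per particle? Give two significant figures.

1.2

k_BT = 8.617×10⁻⁵ × 1130 K = 0.09737 eV.
Eᵢ/kT = 0.3102, 1.356, 1.921.
Z = Σ gᵢe^(−Eᵢ/kT) = 1·e^(−0.3102) + 2·e^(−1.356) + 1·e^(−1.921) = 0.7333 + 0.5154 + 0.1465 = 1.395.
⟨E⟩ = Σ EᵢPᵢ = 0.08428 eV.
S/k_B = ln Z + ⟨E⟩/kT = ln(1.395) + 0.08428/0.09737 = 0.3329 + 0.8656 = 1.2.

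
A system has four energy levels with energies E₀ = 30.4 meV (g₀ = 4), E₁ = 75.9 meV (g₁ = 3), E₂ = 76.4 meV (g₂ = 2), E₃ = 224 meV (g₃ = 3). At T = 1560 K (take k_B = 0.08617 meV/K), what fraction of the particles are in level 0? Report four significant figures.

k_BT = 0.08617 × 1560 K = 134.425 meV.
Eᵢ/kT = 0.226148, 0.564627, 0.568347, 1.66636.
Z = Σ gᵢe^(−Eᵢ/kT) = 4·e^(−0.226148) + 3·e^(−0.564627) + 2·e^(−0.568347) + 3·e^(−1.66636) = 3.19040 + 1.70572 + 1.13292 + 0.566801 = 6.59584.
P₀ = g₀ e^(−E₀/kT) / Z = 3.19040/6.59584 = 0.4837.

0.4837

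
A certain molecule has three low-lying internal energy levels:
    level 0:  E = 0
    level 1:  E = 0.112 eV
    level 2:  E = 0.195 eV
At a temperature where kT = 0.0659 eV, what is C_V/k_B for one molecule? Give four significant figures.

Eᵢ/kT = 0, 1.69954, 2.95903.
Z = Σ e^(−Eᵢ/kT) = e^(−0) + e^(−1.69954) + e^(−2.95903) = 1.00000 + 0.182768 + 0.0518692 = 1.23464.
⟨E⟩ = 0.0247720 eV, ⟨E²⟩ = 0.00345442 eV².
C_V/k_B = (⟨E²⟩ − ⟨E⟩²)/(kT)² = (0.00345442 − 0.000613652)/0.00434281 = 0.6541.

0.6541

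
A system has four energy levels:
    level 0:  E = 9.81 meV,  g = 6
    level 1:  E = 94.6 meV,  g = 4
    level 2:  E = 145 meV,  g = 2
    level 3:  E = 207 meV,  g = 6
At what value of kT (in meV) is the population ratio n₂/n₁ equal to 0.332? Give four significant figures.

n₂/n₁ = (g₂/g₁) exp[−(E₂−E₁)/kT] = 0.332.
⇒ (E₂−E₁)/kT = ln((2/4)/0.332) = ln(1.50602) = 0.409470.
kT = 50.4 meV / 0.409470 = 123.1 meV.

123.1 meV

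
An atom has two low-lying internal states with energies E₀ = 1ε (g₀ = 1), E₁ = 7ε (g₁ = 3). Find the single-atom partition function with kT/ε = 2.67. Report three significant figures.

Z = 0.906

Eᵢ/kT = 0.37453, 2.6217.
Z = Σ gᵢe^(−Eᵢ/kT) = 1·e^(−0.37453) + 3·e^(−2.6217) = 0.68761 + 0.21804 = 0.90565.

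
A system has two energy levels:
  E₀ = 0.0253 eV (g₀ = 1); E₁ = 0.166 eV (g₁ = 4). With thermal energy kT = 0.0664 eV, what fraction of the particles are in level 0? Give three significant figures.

0.675

Eᵢ/kT = 0.38102, 2.5000.
Z = Σ gᵢe^(−Eᵢ/kT) = 1·e^(−0.38102) + 4·e^(−2.5000) = 0.68316 + 0.32834 = 1.0115.
P₀ = g₀ e^(−E₀/kT) / Z = 0.68316/1.0115 = 0.675.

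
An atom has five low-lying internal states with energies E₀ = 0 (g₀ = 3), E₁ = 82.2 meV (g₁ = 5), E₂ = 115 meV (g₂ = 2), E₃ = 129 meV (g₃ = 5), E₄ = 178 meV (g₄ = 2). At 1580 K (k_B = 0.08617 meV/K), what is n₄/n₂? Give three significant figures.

0.630

k_BT = 0.08617 × 1580 K = 136.15 meV.
n₄/n₂ = (g₄/g₂) exp[−(E₄−E₂)/kT] = (2/2) × exp(−(63 meV)/(136.15 meV)) = (2/2) × exp(-0.46272) = 0.630.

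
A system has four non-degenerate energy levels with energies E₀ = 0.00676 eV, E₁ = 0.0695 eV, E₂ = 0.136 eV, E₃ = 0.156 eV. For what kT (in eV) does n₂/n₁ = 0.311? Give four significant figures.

0.05694 eV

n₂/n₁ = exp[−(E₂−E₁)/kT] = 0.311.
⇒ (E₂−E₁)/kT = ln(1/0.311) = ln(3.21543) = 1.16796.
kT = 0.0665 eV / 1.16796 = 0.05694 eV.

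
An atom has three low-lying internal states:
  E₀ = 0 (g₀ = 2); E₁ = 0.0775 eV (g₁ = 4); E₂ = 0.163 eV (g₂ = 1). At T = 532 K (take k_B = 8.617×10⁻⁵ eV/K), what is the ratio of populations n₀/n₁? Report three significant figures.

2.71

k_BT = 8.617×10⁻⁵ × 532 K = 0.045842 eV.
n₀/n₁ = (g₀/g₁) exp[−(E₀−E₁)/kT] = (2/4) × exp(−(-0.0775 eV)/(0.045842 eV)) = (2/4) × exp(1.6906) = 2.71.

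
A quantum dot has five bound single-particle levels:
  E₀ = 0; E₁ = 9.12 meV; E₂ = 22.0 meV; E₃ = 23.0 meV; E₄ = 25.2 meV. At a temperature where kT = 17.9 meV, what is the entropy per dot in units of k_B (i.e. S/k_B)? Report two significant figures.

1.4

Eᵢ/kT = 0, 0.5095, 1.229, 1.285, 1.408.
Z = Σ e^(−Eᵢ/kT) = e^(−0) + e^(−0.5095) + e^(−1.229) + e^(−1.285) + e^(−1.408) = 1.000 + 0.6008 + 0.2926 + 0.2767 + 0.2446 = 2.415.
⟨E⟩ = Σ EᵢPᵢ = 10.12 meV.
S/k_B = ln Z + ⟨E⟩/kT = ln(2.415) + 10.12/17.9 = 0.8817 + 0.5654 = 1.4.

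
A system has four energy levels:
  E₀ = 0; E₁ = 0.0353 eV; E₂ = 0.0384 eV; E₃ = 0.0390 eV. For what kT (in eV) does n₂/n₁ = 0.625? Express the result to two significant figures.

0.0066 eV

n₂/n₁ = exp[−(E₂−E₁)/kT] = 0.625.
⇒ (E₂−E₁)/kT = ln(1/0.625) = ln(1.600) = 0.4700.
kT = 0.0031 eV / 0.4700 = 0.0066 eV.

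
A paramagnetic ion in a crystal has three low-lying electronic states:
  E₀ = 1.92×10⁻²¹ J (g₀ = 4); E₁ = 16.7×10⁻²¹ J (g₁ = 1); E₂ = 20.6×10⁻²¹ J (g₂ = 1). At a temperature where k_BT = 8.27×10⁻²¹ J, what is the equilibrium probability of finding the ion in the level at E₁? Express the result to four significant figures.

0.03919

Eᵢ/kT = 0.232164, 2.01935, 2.49093.
Z = Σ gᵢe^(−Eᵢ/kT) = 4·e^(−0.232164) + 1·e^(−2.01935) + 1·e^(−2.49093) = 3.17126 + 0.132742 + 0.0828329 = 3.38683.
P₁ = g₁ e^(−E₁/kT) / Z = 0.132742/3.38683 = 0.03919.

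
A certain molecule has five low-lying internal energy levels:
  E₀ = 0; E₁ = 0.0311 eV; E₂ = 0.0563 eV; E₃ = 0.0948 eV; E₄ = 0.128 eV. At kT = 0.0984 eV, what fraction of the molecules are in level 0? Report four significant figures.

0.3393

Eᵢ/kT = 0, 0.316057, 0.572154, 0.963415, 1.30081.
Z = Σ e^(−Eᵢ/kT) = e^(−0) + e^(−0.316057) + e^(−0.572154) + e^(−0.963415) + e^(−1.30081) = 1.00000 + 0.729018 + 0.564309 + 0.381588 + 0.272311 = 2.94723.
P₀ = e^(−E₀/kT) / Z = 1.00000/2.94723 = 0.3393.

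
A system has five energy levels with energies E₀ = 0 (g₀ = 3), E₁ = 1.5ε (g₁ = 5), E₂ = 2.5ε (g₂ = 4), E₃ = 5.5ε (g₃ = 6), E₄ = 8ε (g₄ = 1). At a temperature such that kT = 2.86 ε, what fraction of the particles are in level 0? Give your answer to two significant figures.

Eᵢ/kT = 0, 0.5245, 0.8741, 1.923, 2.797.
Z = Σ gᵢe^(−Eᵢ/kT) = 3·e^(−0) + 5·e^(−0.5245) + 4·e^(−0.8741) + 6·e^(−1.923) + 1·e^(−2.797) = 3.000 + 2.959 + 1.669 + 0.8770 + 0.06099 = 8.566.
P₀ = g₀ e^(−E₀/kT) / Z = 3.000/8.566 = 0.35.

0.35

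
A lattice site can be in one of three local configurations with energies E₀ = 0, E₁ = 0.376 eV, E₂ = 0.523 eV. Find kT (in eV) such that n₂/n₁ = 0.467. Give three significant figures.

0.193 eV

n₂/n₁ = exp[−(E₂−E₁)/kT] = 0.467.
⇒ (E₂−E₁)/kT = ln(1/0.467) = ln(2.1413) = 0.76141.
kT = 0.147 eV / 0.76141 = 0.193 eV.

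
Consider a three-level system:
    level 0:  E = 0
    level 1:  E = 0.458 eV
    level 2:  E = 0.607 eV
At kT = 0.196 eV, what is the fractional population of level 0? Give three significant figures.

Eᵢ/kT = 0, 2.3367, 3.0969.
Z = Σ e^(−Eᵢ/kT) = e^(−0) + e^(−2.3367) + e^(−3.0969) = 1.0000 + 0.096646 + 0.045189 = 1.1418.
P₀ = e^(−E₀/kT) / Z = 1.0000/1.1418 = 0.876.

0.876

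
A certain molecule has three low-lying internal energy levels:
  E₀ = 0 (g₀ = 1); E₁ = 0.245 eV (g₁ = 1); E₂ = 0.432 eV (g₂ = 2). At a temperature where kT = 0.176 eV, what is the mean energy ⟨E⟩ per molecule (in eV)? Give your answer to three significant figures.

Eᵢ/kT = 0, 1.3920, 2.4545.
Z = Σ gᵢe^(−Eᵢ/kT) = 1·e^(−0) + 1·e^(−1.3920) + 2·e^(−2.4545) = 1.0000 + 0.24858 + 0.17181 = 1.4204.
⟨E⟩ = Σ Eᵢ gᵢe^(−Eᵢ/kT) / Z = (0·1.0000 + 0.245·0.24858 + 0.432·0.17181) / 1.4204 = 0.0951 eV.

0.0951 eV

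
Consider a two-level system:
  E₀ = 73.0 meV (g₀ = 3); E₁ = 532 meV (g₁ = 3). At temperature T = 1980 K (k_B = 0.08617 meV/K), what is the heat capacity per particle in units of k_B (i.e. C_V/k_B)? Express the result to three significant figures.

k_BT = 0.08617 × 1980 K = 170.62 meV.
Eᵢ/kT = 0.42785, 3.1180.
Z = Σ gᵢe^(−Eᵢ/kT) = 3·e^(−0.42785) + 3·e^(−3.1180) = 1.9557 + 0.13274 = 2.0884.
⟨E⟩ = 102.18 meV, ⟨E²⟩ = 22980 meV².
C_V/k_B = (⟨E²⟩ − ⟨E⟩²)/(kT)² = (22980 − 10441)/29111 = 0.431.

0.431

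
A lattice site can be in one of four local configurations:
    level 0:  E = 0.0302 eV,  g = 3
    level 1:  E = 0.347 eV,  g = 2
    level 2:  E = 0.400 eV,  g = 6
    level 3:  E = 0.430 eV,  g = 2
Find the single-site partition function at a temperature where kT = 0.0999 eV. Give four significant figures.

Z = 2.416

Eᵢ/kT = 0.302302, 3.47347, 4.00400, 4.30430.
Z = Σ gᵢe^(−Eᵢ/kT) = 3·e^(−0.302302) + 2·e^(−3.47347) + 6·e^(−4.00400) + 2·e^(−4.30430) = 2.21734 + 0.0620185 + 0.109455 + 0.0270207 = 2.41583.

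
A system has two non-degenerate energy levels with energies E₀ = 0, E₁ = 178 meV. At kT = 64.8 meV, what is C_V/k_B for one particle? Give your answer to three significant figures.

Eᵢ/kT = 0, 2.7469.
Z = Σ e^(−Eᵢ/kT) = e^(−0) + e^(−2.7469) = 1.0000 + 0.064126 = 1.0641.
⟨E⟩ = 10.727 meV, ⟨E²⟩ = 1909.4 meV².
C_V/k_B = (⟨E²⟩ − ⟨E⟩²)/(kT)² = (1909.4 − 115.07)/4199.0 = 0.427.

0.427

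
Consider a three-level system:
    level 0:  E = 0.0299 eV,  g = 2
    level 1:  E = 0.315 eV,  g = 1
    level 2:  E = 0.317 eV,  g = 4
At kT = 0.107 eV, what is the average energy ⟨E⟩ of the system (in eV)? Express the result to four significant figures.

0.07187 eV

Eᵢ/kT = 0.279439, 2.94393, 2.96262.
Z = Σ gᵢe^(−Eᵢ/kT) = 2·e^(−0.279439) + 1·e^(−2.94393) + 4·e^(−2.96262) = 1.51242 + 0.0526584 + 0.206733 = 1.77181.
⟨E⟩ = Σ Eᵢ gᵢe^(−Eᵢ/kT) / Z = (0.0299·1.51242 + 0.315·0.0526584 + 0.317·0.206733) / 1.77181 = 0.07187 eV.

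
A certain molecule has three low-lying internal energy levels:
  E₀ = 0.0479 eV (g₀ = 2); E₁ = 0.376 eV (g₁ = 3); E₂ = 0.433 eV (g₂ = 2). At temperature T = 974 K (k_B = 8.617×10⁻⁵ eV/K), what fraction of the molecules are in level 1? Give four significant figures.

k_BT = 8.617×10⁻⁵ × 974 K = 0.0839296 eV.
Eᵢ/kT = 0.570716, 4.47995, 5.15909.
Z = Σ gᵢe^(−Eᵢ/kT) = 2·e^(−0.570716) + 3·e^(−4.47995) + 2·e^(−5.15909) = 1.13024 + 0.0340019 + 0.0114939 = 1.17574.
P₁ = g₁ e^(−E₁/kT) / Z = 0.0340019/1.17574 = 0.02892.

0.02892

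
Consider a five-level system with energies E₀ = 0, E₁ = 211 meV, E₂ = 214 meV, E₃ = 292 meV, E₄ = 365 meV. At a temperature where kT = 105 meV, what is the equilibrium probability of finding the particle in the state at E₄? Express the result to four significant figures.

0.02279

Eᵢ/kT = 0, 2.00952, 2.03810, 2.78095, 3.47619.
Z = Σ e^(−Eᵢ/kT) = e^(−0) + e^(−2.00952) + e^(−2.03810) + e^(−2.78095) + e^(−3.47619) = 1.00000 + 0.134053 + 0.130276 + 0.0619796 + 0.0309250 = 1.35723.
P₄ = e^(−E₄/kT) / Z = 0.0309250/1.35723 = 0.02279.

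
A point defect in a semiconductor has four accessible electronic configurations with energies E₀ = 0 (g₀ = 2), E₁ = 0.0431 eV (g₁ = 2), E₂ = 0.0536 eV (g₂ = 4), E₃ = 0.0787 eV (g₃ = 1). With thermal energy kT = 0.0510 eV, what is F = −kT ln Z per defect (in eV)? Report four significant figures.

-0.07638 eV

Eᵢ/kT = 0, 0.845098, 1.05098, 1.54314.
Z = Σ gᵢe^(−Eᵢ/kT) = 2·e^(−0) + 2·e^(−0.845098) + 4·e^(−1.05098) + 1·e^(−1.54314) = 2.00000 + 0.859031 + 1.39838 + 0.213709 = 4.47112.
F = −kT ln Z = −0.0510 × ln(4.47112) = −0.0510 × 1.49764 = -0.07638 eV.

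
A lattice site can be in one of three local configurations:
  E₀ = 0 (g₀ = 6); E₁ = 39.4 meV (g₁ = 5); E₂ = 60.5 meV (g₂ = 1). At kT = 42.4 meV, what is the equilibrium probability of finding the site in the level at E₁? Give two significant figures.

Eᵢ/kT = 0, 0.9292, 1.427.
Z = Σ gᵢe^(−Eᵢ/kT) = 6·e^(−0) + 5·e^(−0.9292) + 1·e^(−1.427) = 6.000 + 1.974 + 0.2400 = 8.214.
P₁ = g₁ e^(−E₁/kT) / Z = 1.974/8.214 = 0.24.

0.24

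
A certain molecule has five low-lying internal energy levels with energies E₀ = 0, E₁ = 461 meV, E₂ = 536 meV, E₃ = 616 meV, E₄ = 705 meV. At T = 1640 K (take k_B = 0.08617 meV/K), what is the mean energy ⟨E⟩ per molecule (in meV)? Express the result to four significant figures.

k_BT = 0.08617 × 1640 K = 141.319 meV.
Eᵢ/kT = 0, 3.26212, 3.79284, 4.35893, 4.98871.
Z = Σ e^(−Eᵢ/kT) = e^(−0) + e^(−3.26212) + e^(−3.79284) + e^(−4.35893) + e^(−4.98871) = 1.00000 + 0.0383071 + 0.0225315 + 0.0127921 + 0.00681445 = 1.08045.
⟨E⟩ = Σ Eᵢ e^(−Eᵢ/kT) / Z = (0·1.00000 + 461·0.0383071 + 536·0.0225315 + 616·0.0127921 + 705·0.00681445) / 1.08045 = 39.26 meV.

39.26 meV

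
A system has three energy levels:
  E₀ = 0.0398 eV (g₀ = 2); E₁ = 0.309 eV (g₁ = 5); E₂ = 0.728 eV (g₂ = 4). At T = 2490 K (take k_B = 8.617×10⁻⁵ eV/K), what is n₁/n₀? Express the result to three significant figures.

k_BT = 8.617×10⁻⁵ × 2490 K = 0.21456 eV.
n₁/n₀ = (g₁/g₀) exp[−(E₁−E₀)/kT] = (5/2) × exp(−(0.2692 eV)/(0.21456 eV)) = (5/2) × exp(-1.2547) = 0.713.

0.713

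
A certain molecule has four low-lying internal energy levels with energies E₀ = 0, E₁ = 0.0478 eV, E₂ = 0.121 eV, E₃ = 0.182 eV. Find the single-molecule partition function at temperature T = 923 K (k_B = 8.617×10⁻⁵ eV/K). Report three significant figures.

Z = 1.87

k_BT = 8.617×10⁻⁵ × 923 K = 0.079535 eV.
Eᵢ/kT = 0, 0.60099, 1.5213, 2.2883.
Z = Σ e^(−Eᵢ/kT) = e^(−0) + e^(−0.60099) + e^(−1.5213) + e^(−2.2883) = 1.0000 + 0.54827 + 0.21843 + 0.10144 = 1.8681.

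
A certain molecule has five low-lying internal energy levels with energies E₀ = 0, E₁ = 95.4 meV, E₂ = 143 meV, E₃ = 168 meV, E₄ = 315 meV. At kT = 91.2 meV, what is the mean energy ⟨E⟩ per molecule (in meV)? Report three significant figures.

57.1 meV

Eᵢ/kT = 0, 1.0461, 1.5680, 1.8421, 3.4539.
Z = Σ e^(−Eᵢ/kT) = e^(−0) + e^(−1.0461) + e^(−1.5680) + e^(−1.8421) + e^(−3.4539) = 1.0000 + 0.35131 + 0.20846 + 0.15848 + 0.031622 = 1.7499.
⟨E⟩ = Σ Eᵢ e^(−Eᵢ/kT) / Z = (0·1.0000 + 95.4·0.35131 + 143·0.20846 + 168·0.15848 + 315·0.031622) / 1.7499 = 57.1 meV.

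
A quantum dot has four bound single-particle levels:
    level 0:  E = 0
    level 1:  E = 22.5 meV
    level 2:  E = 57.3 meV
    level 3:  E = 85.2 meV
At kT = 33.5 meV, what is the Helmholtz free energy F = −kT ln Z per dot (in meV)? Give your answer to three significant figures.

-19.1 meV

Eᵢ/kT = 0, 0.67164, 1.7104, 2.5433.
Z = Σ e^(−Eᵢ/kT) = e^(−0) + e^(−0.67164) + e^(−1.7104) + e^(−2.5433) = 1.0000 + 0.51087 + 0.18079 + 0.078607 = 1.7703.
F = −kT ln Z = −33.5 × ln(1.7703) = −33.5 × 0.57115 = -19.1 meV.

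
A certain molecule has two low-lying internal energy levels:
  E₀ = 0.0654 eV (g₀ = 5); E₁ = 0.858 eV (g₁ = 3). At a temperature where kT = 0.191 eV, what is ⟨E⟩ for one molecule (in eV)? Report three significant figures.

Eᵢ/kT = 0.34241, 4.4921.
Z = Σ gᵢe^(−Eᵢ/kT) = 5·e^(−0.34241) + 3·e^(−4.4921) = 3.5503 + 0.033591 = 3.5839.
⟨E⟩ = Σ Eᵢ gᵢe^(−Eᵢ/kT) / Z = (0.0654·3.5503 + 0.858·0.033591) / 3.5839 = 0.0728 eV.

0.0728 eV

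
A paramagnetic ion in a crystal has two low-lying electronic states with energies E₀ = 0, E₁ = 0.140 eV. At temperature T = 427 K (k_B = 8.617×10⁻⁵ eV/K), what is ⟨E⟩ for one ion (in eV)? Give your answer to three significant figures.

k_BT = 8.617×10⁻⁵ × 427 K = 0.036795 eV.
Eᵢ/kT = 0, 3.8049.
Z = Σ e^(−Eᵢ/kT) = e^(−0) + e^(−3.8049) = 1.0000 + 0.022261 = 1.0223.
⟨E⟩ = Σ Eᵢ e^(−Eᵢ/kT) / Z = (0·1.0000 + 0.140·0.022261) / 1.0223 = 0.00305 eV.

0.00305 eV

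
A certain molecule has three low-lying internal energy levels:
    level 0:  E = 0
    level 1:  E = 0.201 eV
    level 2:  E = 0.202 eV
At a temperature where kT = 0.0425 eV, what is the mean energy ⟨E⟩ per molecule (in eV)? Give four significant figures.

0.003457 eV

Eᵢ/kT = 0, 4.72941, 4.75294.
Z = Σ e^(−Eᵢ/kT) = e^(−0) + e^(−4.72941) + e^(−4.75294) = 1.00000 + 0.00883168 + 0.00862630 = 1.01746.
⟨E⟩ = Σ Eᵢ e^(−Eᵢ/kT) / Z = (0·1.00000 + 0.201·0.00883168 + 0.202·0.00862630) / 1.01746 = 0.003457 eV.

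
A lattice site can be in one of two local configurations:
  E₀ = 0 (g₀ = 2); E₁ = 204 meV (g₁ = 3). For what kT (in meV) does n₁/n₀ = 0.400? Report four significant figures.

154.3 meV

n₁/n₀ = (g₁/g₀) exp[−(E₁−E₀)/kT] = 0.400.
⇒ (E₁−E₀)/kT = ln((3/2)/0.400) = ln(3.75000) = 1.32176.
kT = 204 meV / 1.32176 = 154.3 meV.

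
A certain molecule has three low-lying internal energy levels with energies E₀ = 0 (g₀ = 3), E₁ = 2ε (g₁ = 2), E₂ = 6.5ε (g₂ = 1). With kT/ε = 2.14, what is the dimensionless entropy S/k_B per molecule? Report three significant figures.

Eᵢ/kT = 0, 0.93458, 3.0374.
Z = Σ gᵢe^(−Eᵢ/kT) = 3·e^(−0) + 2·e^(−0.93458) + 1·e^(−3.0374) = 3.0000 + 0.78550 + 0.047959 = 3.8335.
⟨E⟩ = Σ EᵢPᵢ = 0.49113 ε.
S/k_B = ln Z + ⟨E⟩/kT = ln(3.8335) + 0.49113/2.14 = 1.3438 + 0.22950 = 1.57.

1.57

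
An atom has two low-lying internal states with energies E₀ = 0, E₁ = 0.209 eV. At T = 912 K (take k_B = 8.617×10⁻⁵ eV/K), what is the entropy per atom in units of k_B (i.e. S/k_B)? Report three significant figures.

k_BT = 8.617×10⁻⁵ × 912 K = 0.078587 eV.
Eᵢ/kT = 0, 2.6595.
Z = Σ e^(−Eᵢ/kT) = e^(−0) + e^(−2.6595) = 1.0000 + 0.069983 = 1.0700.
⟨E⟩ = Σ EᵢPᵢ = 0.013670 eV.
S/k_B = ln Z + ⟨E⟩/kT = ln(1.0700) + 0.013670/0.078587 = 0.067659 + 0.17395 = 0.242.

0.242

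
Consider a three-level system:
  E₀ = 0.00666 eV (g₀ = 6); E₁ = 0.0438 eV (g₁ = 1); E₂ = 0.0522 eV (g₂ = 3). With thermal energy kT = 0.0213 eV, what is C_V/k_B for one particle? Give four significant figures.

0.3027

Eᵢ/kT = 0.312676, 2.05634, 2.45070.
Z = Σ gᵢe^(−Eᵢ/kT) = 6·e^(−0.312676) + 1·e^(−2.05634) + 3·e^(−2.45070) = 4.38892 + 0.127921 + 0.258700 = 4.77554.
⟨E⟩ = 0.0101218 eV, ⟨E²⟩ = 0.000239763 eV².
C_V/k_B = (⟨E²⟩ − ⟨E⟩²)/(kT)² = (0.000239763 − 0.000102451)/0.000453690 = 0.3027.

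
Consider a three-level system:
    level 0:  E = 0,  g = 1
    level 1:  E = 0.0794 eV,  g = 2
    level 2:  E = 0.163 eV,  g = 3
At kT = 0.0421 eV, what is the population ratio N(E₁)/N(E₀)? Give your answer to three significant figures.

n₁/n₀ = (g₁/g₀) exp[−(E₁−E₀)/kT] = (2/1) × exp(−(0.0794 eV)/(0.0421 eV)) = (2/1) × exp(-1.8860) = 0.303.

0.303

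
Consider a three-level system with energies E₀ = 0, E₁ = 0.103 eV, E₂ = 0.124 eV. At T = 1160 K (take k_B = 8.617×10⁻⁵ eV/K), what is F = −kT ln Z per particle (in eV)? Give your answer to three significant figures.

k_BT = 8.617×10⁻⁵ × 1160 K = 0.099957 eV.
Eᵢ/kT = 0, 1.0304, 1.2405.
Z = Σ e^(−Eᵢ/kT) = e^(−0) + e^(−1.0304) + e^(−1.2405) = 1.0000 + 0.35686 + 0.28924 = 1.6461.
F = −kT ln Z = −0.099957 × ln(1.6461) = −0.099957 × 0.49841 = -0.0498 eV.

-0.0498 eV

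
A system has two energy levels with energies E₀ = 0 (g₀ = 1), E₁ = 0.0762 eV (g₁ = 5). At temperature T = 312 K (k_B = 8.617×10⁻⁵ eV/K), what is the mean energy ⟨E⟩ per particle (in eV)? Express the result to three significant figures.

k_BT = 8.617×10⁻⁵ × 312 K = 0.026885 eV.
Eᵢ/kT = 0, 2.8343.
Z = Σ gᵢe^(−Eᵢ/kT) = 1·e^(−0) + 5·e^(−2.8343) = 1.0000 + 0.29380 = 1.2938.
⟨E⟩ = Σ Eᵢ gᵢe^(−Eᵢ/kT) / Z = (0·1.0000 + 0.0762·0.29380) / 1.2938 = 0.0173 eV.

0.0173 eV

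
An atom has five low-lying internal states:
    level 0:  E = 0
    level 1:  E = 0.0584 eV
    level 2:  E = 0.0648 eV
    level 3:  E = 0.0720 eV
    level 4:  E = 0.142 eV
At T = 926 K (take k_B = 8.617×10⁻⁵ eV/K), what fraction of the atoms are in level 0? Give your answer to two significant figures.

k_BT = 8.617×10⁻⁵ × 926 K = 0.07979 eV.
Eᵢ/kT = 0, 0.7319, 0.8121, 0.9024, 1.780.
Z = Σ e^(−Eᵢ/kT) = e^(−0) + e^(−0.7319) + e^(−0.8121) + e^(−0.9024) + e^(−1.780) = 1.000 + 0.4810 + 0.4439 + 0.4056 + 0.1686 = 2.499.
P₀ = e^(−E₀/kT) / Z = 1.000/2.499 = 0.40.

0.40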